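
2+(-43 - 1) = -42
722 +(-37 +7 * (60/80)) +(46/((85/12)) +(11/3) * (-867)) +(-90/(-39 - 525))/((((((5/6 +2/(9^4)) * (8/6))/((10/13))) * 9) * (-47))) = -265119823392571/106805989420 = -2482.26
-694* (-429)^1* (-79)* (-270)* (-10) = -63504955800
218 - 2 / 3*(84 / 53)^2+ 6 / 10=3046717 / 14045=216.93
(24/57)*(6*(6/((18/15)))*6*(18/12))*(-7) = -15120/19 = -795.79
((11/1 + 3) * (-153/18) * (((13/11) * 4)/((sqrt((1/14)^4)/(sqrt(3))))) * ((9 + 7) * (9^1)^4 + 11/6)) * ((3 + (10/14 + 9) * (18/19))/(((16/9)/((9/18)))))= -33210620018667 * sqrt(3)/836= -68806795721.53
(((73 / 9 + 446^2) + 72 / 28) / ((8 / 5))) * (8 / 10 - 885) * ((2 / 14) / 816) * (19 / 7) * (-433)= 455822335211027 / 20151936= 22619282.59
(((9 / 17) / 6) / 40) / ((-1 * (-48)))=1 / 21760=0.00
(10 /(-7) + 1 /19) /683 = -183 /90839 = -0.00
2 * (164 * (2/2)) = 328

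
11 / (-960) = -11 / 960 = -0.01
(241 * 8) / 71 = 1928 / 71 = 27.15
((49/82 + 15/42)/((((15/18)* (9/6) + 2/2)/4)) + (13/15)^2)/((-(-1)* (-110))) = -1597/71750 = -0.02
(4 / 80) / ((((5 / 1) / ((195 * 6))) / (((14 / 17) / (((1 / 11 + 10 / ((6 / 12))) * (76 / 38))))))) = 693 / 2890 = 0.24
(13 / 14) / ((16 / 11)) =143 / 224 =0.64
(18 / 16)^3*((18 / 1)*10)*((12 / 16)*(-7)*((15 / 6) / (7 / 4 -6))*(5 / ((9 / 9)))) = 17222625 / 4352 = 3957.40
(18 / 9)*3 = 6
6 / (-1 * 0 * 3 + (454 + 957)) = 6 / 1411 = 0.00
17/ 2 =8.50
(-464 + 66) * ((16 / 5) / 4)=-1592 / 5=-318.40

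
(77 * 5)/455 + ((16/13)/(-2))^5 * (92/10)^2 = -61482813/9282325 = -6.62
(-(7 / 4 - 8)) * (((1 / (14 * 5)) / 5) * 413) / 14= 0.53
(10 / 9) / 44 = 5 / 198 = 0.03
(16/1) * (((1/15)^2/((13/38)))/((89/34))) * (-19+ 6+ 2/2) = -0.95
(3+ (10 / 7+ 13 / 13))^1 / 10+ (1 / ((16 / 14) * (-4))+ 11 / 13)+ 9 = 148079 / 14560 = 10.17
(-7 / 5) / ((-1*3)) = 7 / 15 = 0.47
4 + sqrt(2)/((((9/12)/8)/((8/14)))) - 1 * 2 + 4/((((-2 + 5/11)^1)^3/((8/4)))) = -822/4913 + 128 * sqrt(2)/21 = 8.45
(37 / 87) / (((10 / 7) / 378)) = 16317 / 145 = 112.53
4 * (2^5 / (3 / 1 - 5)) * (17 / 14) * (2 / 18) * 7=-60.44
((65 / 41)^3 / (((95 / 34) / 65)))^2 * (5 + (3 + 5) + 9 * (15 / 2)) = 1186097959919031250 / 1714787631001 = 691687.96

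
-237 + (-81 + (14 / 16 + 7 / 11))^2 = 47094697 / 7744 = 6081.44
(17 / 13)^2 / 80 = 289 / 13520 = 0.02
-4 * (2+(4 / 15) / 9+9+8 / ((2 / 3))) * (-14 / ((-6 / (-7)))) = 1504.60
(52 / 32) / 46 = 13 / 368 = 0.04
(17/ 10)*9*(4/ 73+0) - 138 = -50064/ 365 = -137.16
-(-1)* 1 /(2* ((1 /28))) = 14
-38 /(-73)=38 /73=0.52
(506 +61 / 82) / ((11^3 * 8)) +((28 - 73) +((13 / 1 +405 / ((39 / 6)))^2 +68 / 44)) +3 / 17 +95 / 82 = 14120900485649 / 2508519728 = 5629.18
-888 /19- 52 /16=-3799 /76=-49.99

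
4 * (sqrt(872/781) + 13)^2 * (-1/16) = -49.40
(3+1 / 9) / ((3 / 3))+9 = 109 / 9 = 12.11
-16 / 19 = -0.84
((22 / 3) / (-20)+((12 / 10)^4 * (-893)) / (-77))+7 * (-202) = -401454407 / 288750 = -1390.32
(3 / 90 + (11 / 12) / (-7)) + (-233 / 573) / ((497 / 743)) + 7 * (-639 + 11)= -25041963901 / 5695620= -4396.71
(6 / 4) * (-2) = -3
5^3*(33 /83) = 4125 /83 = 49.70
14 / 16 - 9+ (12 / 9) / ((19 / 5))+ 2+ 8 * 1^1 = 1015 / 456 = 2.23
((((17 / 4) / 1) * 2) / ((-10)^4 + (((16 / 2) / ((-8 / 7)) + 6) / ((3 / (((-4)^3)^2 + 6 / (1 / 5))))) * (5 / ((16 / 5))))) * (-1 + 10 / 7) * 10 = 1224 / 263795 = 0.00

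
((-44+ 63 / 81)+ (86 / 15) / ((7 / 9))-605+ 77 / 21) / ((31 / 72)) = -1605704 / 1085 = -1479.91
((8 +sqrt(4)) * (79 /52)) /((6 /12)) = 395 /13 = 30.38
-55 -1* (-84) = 29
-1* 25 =-25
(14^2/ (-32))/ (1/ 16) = -98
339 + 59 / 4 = 1415 / 4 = 353.75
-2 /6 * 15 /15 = -1 /3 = -0.33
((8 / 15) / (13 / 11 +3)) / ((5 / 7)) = 308 / 1725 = 0.18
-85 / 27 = -3.15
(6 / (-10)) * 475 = -285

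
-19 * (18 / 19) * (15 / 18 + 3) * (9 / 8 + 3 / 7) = -6003 / 56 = -107.20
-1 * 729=-729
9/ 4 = 2.25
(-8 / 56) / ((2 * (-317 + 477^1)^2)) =-1 / 358400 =-0.00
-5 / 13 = -0.38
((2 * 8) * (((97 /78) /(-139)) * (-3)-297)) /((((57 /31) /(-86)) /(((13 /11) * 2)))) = 525294.84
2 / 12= 1 / 6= 0.17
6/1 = 6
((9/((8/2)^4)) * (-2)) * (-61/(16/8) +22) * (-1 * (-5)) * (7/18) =595/512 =1.16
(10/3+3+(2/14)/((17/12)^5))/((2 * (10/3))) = 189587477/198779980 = 0.95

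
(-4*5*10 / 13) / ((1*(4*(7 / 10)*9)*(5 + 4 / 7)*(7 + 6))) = -500 / 59319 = -0.01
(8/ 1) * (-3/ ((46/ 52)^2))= -16224/ 529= -30.67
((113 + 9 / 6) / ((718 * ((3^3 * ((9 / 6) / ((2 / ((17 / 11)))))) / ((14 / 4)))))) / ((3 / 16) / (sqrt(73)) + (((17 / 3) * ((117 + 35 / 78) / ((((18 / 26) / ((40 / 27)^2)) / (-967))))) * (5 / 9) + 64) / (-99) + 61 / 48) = 8058908687418678380751999 / 5173924809923540138852521368104 -1807769046087318699 * sqrt(73) / 5173924809923540138852521368104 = 0.00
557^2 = 310249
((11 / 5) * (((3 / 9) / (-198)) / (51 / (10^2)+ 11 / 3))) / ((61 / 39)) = -130 / 229299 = -0.00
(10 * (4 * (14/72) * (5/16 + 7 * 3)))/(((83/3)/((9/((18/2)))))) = 5.99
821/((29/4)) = 3284/29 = 113.24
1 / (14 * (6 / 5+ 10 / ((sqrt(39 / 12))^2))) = 65 / 3892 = 0.02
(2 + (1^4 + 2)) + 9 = 14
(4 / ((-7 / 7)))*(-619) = 2476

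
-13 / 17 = -0.76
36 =36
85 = 85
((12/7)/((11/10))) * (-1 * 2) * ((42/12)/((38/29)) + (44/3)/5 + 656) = -430988/209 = -2062.14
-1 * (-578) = 578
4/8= 1/2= 0.50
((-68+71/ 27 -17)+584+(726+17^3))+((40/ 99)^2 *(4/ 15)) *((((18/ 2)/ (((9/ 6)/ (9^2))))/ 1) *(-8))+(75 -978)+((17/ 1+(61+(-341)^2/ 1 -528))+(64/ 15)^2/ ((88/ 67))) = 9875588357/ 81675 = 120913.23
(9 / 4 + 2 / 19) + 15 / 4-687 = -12937 / 19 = -680.89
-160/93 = -1.72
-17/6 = -2.83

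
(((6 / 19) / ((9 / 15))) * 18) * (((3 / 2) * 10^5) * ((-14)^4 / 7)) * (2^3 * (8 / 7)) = 1354752000000 / 19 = 71302736842.11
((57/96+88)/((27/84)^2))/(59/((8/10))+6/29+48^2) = 99470/275843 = 0.36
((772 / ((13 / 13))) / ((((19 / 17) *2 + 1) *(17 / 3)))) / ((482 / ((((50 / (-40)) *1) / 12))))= -193 / 21208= -0.01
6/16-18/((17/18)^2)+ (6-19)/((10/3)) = -274029/11560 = -23.70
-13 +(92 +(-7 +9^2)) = 153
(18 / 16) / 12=3 / 32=0.09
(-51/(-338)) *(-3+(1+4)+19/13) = 2295/4394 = 0.52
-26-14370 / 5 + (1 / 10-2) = -29019 / 10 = -2901.90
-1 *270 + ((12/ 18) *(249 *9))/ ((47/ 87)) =117288/ 47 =2495.49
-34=-34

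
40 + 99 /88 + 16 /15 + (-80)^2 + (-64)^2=1264583 /120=10538.19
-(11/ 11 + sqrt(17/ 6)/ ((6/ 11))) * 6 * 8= -44 * sqrt(102)/ 3 -48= -196.13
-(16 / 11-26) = 270 / 11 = 24.55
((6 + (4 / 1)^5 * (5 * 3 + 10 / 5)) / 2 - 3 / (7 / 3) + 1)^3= 226389874898123 / 343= 660028789790.45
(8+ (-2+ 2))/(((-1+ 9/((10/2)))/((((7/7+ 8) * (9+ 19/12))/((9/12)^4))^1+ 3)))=82090/27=3040.37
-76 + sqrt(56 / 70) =-76 + 2*sqrt(5) / 5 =-75.11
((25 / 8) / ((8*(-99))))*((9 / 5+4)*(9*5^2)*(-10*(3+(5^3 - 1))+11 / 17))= 78223875 / 11968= 6536.09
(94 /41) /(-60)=-47 /1230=-0.04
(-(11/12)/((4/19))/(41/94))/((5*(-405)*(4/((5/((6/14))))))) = 68761/4782240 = 0.01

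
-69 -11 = -80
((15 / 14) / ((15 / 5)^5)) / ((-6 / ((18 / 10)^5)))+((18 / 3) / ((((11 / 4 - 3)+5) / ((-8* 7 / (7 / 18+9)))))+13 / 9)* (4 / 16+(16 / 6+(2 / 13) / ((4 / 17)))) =-214563661349 / 9861783750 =-21.76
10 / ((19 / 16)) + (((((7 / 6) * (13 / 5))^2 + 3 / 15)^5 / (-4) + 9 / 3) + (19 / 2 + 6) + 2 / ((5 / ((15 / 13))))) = -10694418418108869020347 / 583404120000000000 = -18331.06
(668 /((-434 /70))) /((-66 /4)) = 6680 /1023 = 6.53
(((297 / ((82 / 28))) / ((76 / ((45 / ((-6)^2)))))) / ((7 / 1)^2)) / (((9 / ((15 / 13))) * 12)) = 825 / 2268448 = 0.00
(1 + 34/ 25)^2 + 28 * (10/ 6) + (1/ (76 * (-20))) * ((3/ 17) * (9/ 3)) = 506166049/ 9690000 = 52.24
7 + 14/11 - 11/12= 971/132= 7.36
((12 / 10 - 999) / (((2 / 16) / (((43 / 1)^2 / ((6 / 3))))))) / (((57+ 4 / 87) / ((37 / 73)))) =-118776735036 / 1811495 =-65568.35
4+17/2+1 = 27/2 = 13.50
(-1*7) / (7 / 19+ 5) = -133 / 102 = -1.30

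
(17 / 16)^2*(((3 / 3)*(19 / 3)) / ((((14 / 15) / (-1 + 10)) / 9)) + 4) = 2240039 / 3584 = 625.01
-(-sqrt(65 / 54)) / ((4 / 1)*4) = sqrt(390) / 288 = 0.07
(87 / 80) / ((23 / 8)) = 87 / 230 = 0.38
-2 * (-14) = 28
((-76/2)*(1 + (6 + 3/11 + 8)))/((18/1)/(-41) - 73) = 261744/33121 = 7.90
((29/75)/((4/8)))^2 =3364/5625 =0.60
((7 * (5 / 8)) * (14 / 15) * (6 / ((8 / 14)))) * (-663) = -227409 / 8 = -28426.12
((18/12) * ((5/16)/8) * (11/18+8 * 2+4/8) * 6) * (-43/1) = -16555/64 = -258.67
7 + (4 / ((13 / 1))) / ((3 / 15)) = 111 / 13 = 8.54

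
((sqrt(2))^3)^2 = 8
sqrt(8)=2 * sqrt(2)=2.83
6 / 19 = 0.32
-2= -2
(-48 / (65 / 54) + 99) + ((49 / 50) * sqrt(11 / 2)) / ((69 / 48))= 196 * sqrt(22) / 575 + 3843 / 65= 60.72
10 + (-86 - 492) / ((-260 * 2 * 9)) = 23689 / 2340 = 10.12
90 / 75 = 6 / 5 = 1.20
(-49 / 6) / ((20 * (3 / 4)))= -49 / 90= -0.54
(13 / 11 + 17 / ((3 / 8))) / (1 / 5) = 7675 / 33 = 232.58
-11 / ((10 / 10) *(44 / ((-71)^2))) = -5041 / 4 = -1260.25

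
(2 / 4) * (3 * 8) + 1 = 13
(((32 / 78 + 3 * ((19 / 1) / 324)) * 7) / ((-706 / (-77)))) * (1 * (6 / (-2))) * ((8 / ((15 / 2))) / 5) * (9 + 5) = -12420716 / 3097575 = -4.01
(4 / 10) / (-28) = -1 / 70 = -0.01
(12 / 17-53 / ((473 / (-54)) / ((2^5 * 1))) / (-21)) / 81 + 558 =847860194 / 1519749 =557.89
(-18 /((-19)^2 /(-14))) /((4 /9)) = 567 /361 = 1.57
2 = 2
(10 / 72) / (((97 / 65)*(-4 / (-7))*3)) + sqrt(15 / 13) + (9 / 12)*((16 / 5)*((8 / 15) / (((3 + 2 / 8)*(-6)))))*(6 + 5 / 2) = -6859217 / 13618800 + sqrt(195) / 13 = 0.57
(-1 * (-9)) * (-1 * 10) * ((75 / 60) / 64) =-225 / 128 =-1.76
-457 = -457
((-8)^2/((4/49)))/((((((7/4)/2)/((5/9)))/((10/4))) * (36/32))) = 89600/81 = 1106.17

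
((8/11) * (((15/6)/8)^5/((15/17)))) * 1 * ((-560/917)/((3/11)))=-53125/9658368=-0.01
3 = 3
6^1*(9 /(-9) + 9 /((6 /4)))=30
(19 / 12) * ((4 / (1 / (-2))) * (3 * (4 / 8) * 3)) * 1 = -57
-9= -9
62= 62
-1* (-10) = 10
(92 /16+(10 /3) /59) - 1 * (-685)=489091 /708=690.81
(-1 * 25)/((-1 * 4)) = 25/4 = 6.25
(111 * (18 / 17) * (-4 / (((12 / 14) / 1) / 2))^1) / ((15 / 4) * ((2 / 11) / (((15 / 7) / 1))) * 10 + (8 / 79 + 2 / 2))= -8102556 / 31637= -256.11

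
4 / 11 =0.36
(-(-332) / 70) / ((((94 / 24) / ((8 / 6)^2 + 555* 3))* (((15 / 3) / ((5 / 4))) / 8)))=2845904 / 705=4036.74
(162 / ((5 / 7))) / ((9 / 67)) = 8442 / 5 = 1688.40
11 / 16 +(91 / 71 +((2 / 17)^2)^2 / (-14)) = 1307846251 / 664158992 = 1.97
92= 92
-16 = -16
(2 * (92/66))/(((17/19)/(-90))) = -52440/187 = -280.43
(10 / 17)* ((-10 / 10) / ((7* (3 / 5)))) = -50 / 357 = -0.14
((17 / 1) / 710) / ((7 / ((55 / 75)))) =187 / 74550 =0.00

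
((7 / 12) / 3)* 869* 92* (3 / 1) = 46636.33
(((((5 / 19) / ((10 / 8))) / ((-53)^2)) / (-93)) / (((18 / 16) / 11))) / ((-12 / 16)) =1408 / 134014581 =0.00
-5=-5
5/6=0.83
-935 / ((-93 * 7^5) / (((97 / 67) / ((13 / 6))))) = 181390 / 453805807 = 0.00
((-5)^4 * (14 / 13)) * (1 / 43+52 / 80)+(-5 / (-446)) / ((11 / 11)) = 56490085 / 124657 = 453.16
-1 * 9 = -9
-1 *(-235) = 235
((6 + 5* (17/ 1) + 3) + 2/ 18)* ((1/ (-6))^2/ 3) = 0.87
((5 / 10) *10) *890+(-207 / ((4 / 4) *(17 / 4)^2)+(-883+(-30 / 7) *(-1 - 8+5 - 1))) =7236207 / 2023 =3576.97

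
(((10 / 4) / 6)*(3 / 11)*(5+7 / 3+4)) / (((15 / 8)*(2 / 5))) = 170 / 99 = 1.72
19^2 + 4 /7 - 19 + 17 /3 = 7313 /21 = 348.24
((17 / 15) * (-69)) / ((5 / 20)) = -1564 / 5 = -312.80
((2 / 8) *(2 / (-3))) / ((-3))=1 / 18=0.06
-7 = -7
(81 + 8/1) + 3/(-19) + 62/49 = 83890/931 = 90.11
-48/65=-0.74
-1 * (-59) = 59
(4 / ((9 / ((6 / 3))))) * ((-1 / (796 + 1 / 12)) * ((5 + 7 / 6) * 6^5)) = -511488 / 9553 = -53.54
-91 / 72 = -1.26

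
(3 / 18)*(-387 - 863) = -208.33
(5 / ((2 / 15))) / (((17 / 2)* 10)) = 15 / 34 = 0.44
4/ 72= 1/ 18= 0.06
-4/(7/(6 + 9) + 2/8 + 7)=-0.52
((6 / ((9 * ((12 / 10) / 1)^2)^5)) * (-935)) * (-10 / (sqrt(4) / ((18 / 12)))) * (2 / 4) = 0.06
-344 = -344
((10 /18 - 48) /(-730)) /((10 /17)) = 7259 /65700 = 0.11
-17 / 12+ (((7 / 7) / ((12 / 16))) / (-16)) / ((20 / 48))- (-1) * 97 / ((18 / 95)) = 91859 / 180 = 510.33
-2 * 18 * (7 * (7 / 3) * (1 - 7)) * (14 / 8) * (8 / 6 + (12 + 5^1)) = 113190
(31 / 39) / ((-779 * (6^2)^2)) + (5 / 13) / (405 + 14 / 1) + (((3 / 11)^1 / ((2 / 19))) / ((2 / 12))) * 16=248.73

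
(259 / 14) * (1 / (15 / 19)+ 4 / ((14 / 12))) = 86.86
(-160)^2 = 25600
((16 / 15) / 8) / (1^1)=2 / 15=0.13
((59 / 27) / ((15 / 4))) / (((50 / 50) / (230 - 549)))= -185.89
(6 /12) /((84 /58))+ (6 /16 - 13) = -2063 /168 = -12.28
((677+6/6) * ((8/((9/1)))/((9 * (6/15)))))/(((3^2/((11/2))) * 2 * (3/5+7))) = 31075/4617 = 6.73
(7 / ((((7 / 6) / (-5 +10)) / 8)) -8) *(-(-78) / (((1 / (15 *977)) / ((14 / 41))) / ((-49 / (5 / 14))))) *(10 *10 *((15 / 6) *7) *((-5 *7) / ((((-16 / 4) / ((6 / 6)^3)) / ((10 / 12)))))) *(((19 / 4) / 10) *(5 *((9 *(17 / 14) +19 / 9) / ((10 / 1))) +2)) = -157830806864924375 / 246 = -641588645792375.51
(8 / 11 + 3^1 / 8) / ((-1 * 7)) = -97 / 616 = -0.16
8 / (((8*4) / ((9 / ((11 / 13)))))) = 117 / 44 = 2.66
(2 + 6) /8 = 1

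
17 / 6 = 2.83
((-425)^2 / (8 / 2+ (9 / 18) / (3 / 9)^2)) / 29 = 21250 / 29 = 732.76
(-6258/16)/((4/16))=-3129/2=-1564.50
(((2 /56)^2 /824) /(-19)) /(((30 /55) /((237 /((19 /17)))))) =-14773 /466423552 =-0.00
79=79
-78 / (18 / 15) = -65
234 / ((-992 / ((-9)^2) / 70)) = -331695 / 248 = -1337.48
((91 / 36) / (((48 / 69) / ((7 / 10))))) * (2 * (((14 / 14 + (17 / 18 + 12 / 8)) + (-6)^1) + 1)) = -7.91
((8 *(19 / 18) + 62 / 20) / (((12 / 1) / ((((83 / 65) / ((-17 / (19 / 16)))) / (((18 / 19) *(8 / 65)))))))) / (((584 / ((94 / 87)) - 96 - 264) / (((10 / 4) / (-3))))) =0.00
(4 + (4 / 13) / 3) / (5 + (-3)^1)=80 / 39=2.05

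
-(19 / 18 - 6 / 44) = -91 / 99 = -0.92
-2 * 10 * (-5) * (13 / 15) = 260 / 3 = 86.67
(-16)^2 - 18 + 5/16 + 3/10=19089/80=238.61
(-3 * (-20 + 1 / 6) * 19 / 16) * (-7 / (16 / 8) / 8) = -15827 / 512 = -30.91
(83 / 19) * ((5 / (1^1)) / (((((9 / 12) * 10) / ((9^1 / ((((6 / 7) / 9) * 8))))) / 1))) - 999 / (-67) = 502191 / 10184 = 49.31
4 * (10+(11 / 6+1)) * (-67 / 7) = -1474 / 3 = -491.33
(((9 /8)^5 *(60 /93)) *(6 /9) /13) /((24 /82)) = 0.20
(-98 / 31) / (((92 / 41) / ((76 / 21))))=-10906 / 2139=-5.10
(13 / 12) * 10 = 65 / 6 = 10.83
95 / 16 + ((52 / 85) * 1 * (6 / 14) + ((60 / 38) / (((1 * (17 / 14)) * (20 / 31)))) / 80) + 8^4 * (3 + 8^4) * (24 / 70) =52060950301 / 9044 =5756407.60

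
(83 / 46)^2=6889 / 2116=3.26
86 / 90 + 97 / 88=8149 / 3960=2.06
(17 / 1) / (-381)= -17 / 381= -0.04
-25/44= -0.57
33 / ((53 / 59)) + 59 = 5074 / 53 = 95.74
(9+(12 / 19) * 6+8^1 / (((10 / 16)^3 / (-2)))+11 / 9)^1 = -51.52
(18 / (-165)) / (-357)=2 / 6545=0.00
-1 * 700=-700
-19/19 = -1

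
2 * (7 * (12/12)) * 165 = 2310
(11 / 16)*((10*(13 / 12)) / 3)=715 / 288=2.48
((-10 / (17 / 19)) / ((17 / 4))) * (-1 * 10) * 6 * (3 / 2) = 68400 / 289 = 236.68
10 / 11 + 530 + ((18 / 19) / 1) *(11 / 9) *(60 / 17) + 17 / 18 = 34275521 / 63954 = 535.94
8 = 8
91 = 91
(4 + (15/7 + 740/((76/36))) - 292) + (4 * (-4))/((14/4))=7993/133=60.10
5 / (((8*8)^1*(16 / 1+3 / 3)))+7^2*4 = 213253 / 1088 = 196.00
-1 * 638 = -638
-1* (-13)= 13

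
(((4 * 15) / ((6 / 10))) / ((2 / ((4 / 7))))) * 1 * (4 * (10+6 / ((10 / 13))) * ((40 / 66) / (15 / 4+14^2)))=6.17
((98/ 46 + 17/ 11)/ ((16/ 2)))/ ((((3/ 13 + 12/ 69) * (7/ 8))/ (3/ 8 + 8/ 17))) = 695175/ 633556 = 1.10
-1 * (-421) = 421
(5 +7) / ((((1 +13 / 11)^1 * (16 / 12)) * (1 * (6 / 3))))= 33 / 16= 2.06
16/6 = 8/3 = 2.67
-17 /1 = -17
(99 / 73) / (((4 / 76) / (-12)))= -22572 / 73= -309.21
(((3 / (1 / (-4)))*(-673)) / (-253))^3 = -526731062976 / 16194277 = -32525.75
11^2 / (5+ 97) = 121 / 102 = 1.19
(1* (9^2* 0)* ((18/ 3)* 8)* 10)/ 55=0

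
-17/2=-8.50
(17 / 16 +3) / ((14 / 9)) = 585 / 224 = 2.61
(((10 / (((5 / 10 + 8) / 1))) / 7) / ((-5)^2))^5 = 1024 / 74573551871875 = 0.00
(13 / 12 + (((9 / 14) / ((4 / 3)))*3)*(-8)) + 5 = -461 / 84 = -5.49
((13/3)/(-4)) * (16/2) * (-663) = 5746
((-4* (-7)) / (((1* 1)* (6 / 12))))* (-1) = -56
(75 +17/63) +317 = 24713/63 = 392.27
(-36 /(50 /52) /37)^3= -820025856 /791453125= -1.04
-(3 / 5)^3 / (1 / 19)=-513 / 125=-4.10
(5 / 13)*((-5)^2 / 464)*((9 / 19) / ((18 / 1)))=0.00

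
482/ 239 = 2.02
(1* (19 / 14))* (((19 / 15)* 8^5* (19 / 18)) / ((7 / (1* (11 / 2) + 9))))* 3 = 814739456 / 2205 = 369496.35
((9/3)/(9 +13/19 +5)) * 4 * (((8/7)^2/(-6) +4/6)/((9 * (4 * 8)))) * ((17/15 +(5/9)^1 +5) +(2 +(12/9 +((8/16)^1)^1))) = 197923/14764680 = 0.01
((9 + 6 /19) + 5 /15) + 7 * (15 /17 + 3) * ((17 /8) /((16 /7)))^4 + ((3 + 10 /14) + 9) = 2284860726041 /53552873472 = 42.67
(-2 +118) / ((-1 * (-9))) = 116 / 9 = 12.89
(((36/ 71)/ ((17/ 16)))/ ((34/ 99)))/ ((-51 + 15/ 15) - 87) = -28512/ 2811103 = -0.01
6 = 6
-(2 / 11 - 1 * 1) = 9 / 11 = 0.82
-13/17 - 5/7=-176/119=-1.48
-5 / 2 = -2.50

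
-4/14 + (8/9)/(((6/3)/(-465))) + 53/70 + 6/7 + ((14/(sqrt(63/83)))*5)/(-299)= -43121/210 - 10*sqrt(581)/897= -205.61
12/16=3/4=0.75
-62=-62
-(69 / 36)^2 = -3.67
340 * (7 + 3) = 3400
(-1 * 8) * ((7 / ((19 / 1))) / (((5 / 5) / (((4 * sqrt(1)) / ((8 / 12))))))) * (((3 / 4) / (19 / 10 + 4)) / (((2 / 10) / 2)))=-25200 / 1121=-22.48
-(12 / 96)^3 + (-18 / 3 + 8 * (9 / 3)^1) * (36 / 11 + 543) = 55378933 / 5632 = 9832.91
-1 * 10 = -10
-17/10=-1.70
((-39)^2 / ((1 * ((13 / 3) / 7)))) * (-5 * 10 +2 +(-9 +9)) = -117936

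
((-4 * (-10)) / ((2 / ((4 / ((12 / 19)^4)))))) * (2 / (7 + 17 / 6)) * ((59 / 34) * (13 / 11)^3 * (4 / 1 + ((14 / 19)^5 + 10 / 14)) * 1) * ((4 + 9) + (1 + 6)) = 4694771222375 / 162507114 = 28889.64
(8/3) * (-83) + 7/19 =-220.96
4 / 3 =1.33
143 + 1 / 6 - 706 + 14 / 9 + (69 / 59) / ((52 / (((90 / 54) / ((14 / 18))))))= -108476699 / 193284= -561.23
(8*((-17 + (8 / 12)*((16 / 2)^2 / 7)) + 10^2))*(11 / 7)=164648 / 147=1120.05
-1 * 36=-36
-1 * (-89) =89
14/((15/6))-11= -27/5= -5.40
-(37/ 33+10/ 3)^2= -2401/ 121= -19.84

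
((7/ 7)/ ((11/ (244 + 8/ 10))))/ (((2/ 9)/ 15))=16524/ 11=1502.18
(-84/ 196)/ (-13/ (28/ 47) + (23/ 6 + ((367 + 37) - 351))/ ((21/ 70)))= -108/ 42241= -0.00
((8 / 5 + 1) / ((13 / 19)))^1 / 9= 0.42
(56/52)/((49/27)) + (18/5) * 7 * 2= 23202/455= 50.99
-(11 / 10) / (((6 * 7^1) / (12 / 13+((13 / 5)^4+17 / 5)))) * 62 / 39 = -69294269 / 33271875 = -2.08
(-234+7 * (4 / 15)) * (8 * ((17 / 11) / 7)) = -473552 / 1155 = -410.00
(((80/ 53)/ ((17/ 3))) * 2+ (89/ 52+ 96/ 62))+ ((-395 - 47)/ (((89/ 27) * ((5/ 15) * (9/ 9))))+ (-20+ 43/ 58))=-1565955218159/ 3748675372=-417.74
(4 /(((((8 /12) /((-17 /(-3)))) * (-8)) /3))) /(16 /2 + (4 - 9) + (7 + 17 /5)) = -255 /268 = -0.95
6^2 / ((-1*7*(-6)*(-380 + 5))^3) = -1 / 108527343750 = -0.00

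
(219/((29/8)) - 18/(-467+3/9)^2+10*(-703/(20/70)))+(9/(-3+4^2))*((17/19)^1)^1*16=-172227042000203/7019740000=-24534.68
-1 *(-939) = 939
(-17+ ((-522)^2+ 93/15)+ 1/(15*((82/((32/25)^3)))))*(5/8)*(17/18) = 22255525967389/138375000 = 160834.88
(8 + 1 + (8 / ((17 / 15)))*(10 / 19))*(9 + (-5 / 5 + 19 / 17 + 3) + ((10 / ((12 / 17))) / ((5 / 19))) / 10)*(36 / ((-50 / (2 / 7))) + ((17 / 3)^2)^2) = 357119101093921 / 1556698500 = 229408.01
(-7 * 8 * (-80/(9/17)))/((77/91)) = 10000.81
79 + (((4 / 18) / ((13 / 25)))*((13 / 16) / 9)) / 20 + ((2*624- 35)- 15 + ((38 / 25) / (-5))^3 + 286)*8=60500809439833 / 5062500000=11950.78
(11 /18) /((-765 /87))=-0.07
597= 597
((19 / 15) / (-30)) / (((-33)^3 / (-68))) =-646 / 8085825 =-0.00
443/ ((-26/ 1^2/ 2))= -443/ 13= -34.08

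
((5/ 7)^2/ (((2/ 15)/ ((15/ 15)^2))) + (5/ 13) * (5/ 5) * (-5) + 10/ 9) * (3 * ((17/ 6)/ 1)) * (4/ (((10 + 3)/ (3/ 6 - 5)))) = -587605/ 16562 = -35.48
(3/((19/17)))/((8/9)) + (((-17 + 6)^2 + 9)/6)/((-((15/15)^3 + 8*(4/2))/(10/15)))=50467/23256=2.17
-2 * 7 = -14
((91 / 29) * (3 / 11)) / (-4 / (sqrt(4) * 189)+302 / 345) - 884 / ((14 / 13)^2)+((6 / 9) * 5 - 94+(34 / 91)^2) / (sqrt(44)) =-223651016381 / 293800276 - 1124482 * sqrt(11) / 273273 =-774.88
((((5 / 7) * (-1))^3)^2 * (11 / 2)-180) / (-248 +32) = 42181765 / 50824368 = 0.83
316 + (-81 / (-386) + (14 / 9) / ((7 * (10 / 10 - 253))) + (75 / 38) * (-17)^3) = -9380.50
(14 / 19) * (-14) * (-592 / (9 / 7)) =812224 / 171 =4749.85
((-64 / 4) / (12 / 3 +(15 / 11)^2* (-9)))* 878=1699808 / 1541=1103.06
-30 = -30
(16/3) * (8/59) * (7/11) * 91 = 81536/1947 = 41.88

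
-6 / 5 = -1.20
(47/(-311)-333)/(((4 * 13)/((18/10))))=-7173/622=-11.53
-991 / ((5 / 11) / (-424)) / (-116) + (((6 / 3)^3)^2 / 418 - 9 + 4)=-241647639 / 30305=-7973.85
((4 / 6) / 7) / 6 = 1 / 63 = 0.02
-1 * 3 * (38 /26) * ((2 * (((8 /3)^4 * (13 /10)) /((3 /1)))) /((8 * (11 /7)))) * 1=-68096 /4455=-15.29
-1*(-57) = 57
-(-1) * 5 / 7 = 5 / 7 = 0.71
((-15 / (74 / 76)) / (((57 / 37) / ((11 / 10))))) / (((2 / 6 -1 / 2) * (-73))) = -66 / 73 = -0.90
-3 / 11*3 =-0.82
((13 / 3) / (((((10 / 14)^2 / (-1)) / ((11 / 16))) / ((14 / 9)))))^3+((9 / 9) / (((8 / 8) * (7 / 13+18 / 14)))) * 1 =-9787026293365867 / 13069512000000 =-748.84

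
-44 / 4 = -11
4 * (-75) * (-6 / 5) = 360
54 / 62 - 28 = -841 / 31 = -27.13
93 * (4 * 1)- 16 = 356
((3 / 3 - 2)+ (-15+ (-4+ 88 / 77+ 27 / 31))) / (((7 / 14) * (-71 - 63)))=3903 / 14539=0.27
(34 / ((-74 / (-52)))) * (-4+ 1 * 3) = -884 / 37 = -23.89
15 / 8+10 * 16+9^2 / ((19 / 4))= 27197 / 152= 178.93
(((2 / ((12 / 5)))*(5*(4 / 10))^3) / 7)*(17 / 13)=340 / 273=1.25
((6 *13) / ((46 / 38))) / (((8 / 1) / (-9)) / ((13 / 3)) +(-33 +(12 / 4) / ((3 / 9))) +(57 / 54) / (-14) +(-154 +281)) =255528 / 407353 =0.63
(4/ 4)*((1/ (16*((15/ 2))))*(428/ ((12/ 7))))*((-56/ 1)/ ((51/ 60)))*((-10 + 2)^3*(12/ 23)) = 42950656/ 1173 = 36616.08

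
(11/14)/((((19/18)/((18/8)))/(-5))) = -8.37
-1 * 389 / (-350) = 389 / 350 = 1.11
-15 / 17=-0.88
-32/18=-16/9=-1.78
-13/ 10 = -1.30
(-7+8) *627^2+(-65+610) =393674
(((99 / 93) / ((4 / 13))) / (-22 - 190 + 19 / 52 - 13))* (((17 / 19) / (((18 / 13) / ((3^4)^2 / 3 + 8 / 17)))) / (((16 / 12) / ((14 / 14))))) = -898698229 / 55040872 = -16.33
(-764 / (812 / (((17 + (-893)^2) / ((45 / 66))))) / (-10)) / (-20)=-279246011 / 50750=-5502.38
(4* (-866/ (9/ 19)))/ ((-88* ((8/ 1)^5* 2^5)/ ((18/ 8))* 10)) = 8227/ 461373440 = 0.00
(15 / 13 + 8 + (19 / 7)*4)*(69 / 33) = 41883 / 1001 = 41.84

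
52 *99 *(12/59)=61776/59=1047.05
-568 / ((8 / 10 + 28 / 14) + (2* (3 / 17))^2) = -410380 / 2113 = -194.22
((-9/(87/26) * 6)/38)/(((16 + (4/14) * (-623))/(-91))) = -1183/4959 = -0.24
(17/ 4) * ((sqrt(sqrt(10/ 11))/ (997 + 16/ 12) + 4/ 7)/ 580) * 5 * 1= 0.02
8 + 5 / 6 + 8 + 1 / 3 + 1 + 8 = 157 / 6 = 26.17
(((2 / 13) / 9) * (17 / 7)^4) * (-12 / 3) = -2.38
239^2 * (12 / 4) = 171363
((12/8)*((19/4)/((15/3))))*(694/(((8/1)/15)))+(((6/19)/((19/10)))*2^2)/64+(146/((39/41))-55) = 879781535/450528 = 1952.78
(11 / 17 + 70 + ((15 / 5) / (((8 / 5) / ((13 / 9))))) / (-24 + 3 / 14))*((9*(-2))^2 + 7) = 1585973591 / 67932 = 23346.49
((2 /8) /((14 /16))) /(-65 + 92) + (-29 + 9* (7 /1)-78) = -8314 /189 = -43.99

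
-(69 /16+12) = -261 /16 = -16.31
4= 4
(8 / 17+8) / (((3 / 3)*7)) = 144 / 119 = 1.21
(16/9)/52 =4/117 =0.03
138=138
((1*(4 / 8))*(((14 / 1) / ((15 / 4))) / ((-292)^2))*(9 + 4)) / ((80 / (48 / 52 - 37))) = -3283 / 25579200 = -0.00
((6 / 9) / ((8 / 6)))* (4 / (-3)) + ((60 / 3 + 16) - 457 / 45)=1133 / 45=25.18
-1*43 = -43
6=6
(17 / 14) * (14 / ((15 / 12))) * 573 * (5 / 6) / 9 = 6494 / 9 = 721.56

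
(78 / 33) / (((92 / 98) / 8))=5096 / 253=20.14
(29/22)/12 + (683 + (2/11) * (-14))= 179669/264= 680.56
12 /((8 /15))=22.50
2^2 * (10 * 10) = 400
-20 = -20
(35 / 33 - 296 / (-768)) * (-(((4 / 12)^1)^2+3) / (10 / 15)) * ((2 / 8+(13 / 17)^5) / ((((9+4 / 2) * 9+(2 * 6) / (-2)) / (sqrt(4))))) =-1150068703 / 15493479584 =-0.07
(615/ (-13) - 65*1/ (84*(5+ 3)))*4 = -414125/ 2184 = -189.62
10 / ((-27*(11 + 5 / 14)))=-140 / 4293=-0.03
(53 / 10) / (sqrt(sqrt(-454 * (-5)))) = 53 * 2270^(3 / 4) / 22700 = 0.77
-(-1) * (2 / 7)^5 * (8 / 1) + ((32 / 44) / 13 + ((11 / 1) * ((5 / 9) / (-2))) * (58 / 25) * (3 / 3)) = -758987039 / 108153045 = -7.02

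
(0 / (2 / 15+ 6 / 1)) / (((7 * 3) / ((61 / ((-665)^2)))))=0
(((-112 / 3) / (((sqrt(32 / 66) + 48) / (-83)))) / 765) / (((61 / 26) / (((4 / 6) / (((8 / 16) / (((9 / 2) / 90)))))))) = 2658656 / 1108527075 - 60424*sqrt(33) / 9976743675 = 0.00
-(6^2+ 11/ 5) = -191/ 5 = -38.20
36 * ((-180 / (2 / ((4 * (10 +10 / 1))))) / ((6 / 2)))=-86400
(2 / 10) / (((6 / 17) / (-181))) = -3077 / 30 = -102.57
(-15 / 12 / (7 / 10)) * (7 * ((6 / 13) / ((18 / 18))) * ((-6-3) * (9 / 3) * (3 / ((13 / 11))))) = 66825 / 169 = 395.41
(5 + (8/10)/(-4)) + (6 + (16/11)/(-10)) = 586/55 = 10.65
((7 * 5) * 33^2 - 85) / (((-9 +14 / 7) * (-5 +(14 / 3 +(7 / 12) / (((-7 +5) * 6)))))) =1095264 / 77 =14224.21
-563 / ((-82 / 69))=38847 / 82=473.74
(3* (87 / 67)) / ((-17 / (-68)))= 1044 / 67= 15.58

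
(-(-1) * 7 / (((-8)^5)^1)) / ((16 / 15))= -105 / 524288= -0.00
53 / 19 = 2.79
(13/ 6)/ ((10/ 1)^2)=13/ 600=0.02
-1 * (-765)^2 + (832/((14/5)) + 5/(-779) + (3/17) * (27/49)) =-379563722061/648907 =-584927.77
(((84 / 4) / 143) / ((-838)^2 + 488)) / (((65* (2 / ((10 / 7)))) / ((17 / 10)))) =17 / 4354595960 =0.00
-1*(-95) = 95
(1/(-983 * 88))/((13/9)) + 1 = 1.00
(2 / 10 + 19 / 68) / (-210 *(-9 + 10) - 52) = -163 / 89080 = -0.00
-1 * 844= -844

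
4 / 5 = 0.80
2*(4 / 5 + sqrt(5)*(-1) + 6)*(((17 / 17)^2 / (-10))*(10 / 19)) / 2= -34 / 95 + sqrt(5) / 19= -0.24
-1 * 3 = -3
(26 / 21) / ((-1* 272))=-13 / 2856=-0.00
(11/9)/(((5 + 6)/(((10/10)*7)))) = 7/9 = 0.78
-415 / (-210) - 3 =-43 / 42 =-1.02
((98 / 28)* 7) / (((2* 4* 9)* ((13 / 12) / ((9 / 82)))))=147 / 4264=0.03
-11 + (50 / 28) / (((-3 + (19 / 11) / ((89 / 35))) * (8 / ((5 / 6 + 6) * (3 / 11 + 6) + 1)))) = -7745333 / 508928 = -15.22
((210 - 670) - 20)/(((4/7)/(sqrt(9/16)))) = -630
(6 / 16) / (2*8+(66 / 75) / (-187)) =425 / 18128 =0.02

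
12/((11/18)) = 216/11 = 19.64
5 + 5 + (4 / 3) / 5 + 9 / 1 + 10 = 439 / 15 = 29.27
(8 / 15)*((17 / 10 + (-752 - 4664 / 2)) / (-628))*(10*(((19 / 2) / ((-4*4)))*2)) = -585637 / 18840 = -31.08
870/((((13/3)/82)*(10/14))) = 299628/13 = 23048.31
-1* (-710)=710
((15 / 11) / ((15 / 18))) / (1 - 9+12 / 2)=-9 / 11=-0.82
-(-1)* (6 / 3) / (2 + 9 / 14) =28 / 37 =0.76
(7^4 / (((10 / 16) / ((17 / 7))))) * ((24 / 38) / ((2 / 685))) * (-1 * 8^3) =-19632463872 / 19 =-1033287572.21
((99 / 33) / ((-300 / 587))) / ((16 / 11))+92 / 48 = -10171 / 4800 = -2.12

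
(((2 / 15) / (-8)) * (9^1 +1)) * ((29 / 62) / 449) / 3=-29 / 501084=-0.00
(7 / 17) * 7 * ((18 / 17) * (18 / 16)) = 3.43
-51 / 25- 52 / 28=-682 / 175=-3.90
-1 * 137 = -137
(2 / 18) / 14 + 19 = 2395 / 126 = 19.01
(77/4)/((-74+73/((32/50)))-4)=308/577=0.53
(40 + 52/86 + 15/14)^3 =15792469779969/218167208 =72387.00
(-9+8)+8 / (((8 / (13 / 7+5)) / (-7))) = -49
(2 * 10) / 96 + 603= 14477 / 24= 603.21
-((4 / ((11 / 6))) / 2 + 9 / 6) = -57 / 22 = -2.59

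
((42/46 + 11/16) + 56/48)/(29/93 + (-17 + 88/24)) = -94705/445648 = -0.21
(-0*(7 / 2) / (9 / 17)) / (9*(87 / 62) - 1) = 0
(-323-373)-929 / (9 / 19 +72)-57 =-1054532 / 1377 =-765.82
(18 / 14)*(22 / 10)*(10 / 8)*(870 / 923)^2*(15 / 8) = 280999125 / 47708024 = 5.89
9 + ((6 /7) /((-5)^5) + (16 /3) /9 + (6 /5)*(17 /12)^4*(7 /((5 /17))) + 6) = 130.63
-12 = -12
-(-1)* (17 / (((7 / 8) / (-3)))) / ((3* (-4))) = 34 / 7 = 4.86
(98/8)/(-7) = -7/4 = -1.75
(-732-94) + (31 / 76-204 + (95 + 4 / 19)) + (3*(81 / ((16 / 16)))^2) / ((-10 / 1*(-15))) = -1526007 / 1900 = -803.16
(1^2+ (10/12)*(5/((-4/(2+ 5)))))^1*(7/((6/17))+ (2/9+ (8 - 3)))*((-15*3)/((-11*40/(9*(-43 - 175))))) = 2024457/64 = 31632.14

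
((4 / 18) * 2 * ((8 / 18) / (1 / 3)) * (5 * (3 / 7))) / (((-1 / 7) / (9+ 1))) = -800 / 9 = -88.89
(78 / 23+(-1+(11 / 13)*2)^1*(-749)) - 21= -160308 / 299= -536.15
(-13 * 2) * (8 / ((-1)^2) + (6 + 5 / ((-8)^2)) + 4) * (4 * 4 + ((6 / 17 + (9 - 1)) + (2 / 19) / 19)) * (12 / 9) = -281056126 / 18411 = -15265.66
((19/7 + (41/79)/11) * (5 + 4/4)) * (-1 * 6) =-604728/6083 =-99.41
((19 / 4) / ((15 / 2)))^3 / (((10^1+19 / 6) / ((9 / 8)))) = 6859 / 316000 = 0.02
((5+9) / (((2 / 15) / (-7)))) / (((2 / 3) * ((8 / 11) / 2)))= -24255 / 8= -3031.88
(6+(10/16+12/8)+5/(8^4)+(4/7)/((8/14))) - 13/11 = 357943/45056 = 7.94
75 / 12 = 25 / 4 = 6.25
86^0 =1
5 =5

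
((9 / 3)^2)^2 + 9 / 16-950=-13895 / 16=-868.44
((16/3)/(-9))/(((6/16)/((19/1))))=-2432/81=-30.02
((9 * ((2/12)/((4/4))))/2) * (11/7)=33/28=1.18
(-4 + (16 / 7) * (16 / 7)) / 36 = 0.03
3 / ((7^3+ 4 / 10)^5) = 9375 / 14922839767048357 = 0.00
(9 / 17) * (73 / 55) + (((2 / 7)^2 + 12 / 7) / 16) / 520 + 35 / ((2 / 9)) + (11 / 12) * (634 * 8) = 4807.54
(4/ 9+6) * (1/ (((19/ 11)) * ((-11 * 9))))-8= -12370/ 1539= -8.04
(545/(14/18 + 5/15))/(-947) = -981/1894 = -0.52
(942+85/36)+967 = 68809/36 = 1911.36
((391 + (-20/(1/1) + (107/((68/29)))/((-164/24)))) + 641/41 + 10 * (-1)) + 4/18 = 4644259/12546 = 370.18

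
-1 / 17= -0.06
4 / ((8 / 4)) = 2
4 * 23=92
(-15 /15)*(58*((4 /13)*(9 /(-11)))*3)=6264 /143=43.80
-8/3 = -2.67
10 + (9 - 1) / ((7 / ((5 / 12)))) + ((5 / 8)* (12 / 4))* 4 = 755 / 42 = 17.98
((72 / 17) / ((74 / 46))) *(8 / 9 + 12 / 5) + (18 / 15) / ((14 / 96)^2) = 271072 / 4165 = 65.08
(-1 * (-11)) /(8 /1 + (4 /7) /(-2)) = 77 /54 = 1.43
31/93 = 1/3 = 0.33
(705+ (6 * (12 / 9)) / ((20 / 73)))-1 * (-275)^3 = 103988046 / 5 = 20797609.20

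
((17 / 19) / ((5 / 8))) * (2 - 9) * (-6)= 5712 / 95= 60.13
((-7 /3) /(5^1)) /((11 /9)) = -21 /55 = -0.38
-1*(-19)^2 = -361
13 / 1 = 13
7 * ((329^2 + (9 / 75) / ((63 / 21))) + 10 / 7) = 18942432 / 25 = 757697.28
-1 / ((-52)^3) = 1 / 140608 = 0.00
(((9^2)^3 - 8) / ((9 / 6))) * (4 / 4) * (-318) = -112663796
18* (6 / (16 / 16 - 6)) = -108 / 5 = -21.60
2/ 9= 0.22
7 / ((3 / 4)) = 28 / 3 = 9.33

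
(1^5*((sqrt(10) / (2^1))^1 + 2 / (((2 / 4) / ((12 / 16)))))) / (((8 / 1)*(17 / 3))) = 3*sqrt(10) / 272 + 9 / 136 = 0.10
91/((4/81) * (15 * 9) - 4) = 273/8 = 34.12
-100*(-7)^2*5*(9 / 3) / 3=-24500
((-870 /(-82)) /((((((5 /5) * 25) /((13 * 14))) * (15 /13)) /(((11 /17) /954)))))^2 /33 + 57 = 11813509040004614 /207254317426875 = 57.00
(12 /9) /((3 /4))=16 /9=1.78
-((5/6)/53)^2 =-25/101124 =-0.00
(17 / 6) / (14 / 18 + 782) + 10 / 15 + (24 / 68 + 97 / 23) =86614693 / 16527570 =5.24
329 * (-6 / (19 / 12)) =-23688 / 19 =-1246.74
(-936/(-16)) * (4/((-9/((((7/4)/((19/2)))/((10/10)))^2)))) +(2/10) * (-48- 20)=-52281/3610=-14.48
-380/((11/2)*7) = -760/77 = -9.87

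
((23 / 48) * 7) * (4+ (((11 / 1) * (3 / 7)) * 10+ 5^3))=9453 / 16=590.81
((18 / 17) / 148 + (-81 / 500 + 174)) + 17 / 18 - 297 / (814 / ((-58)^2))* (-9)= 11221.44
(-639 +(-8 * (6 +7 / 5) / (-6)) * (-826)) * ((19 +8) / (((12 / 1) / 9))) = -3559491 / 20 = -177974.55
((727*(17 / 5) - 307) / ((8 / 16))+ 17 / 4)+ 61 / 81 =7022057 / 1620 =4334.60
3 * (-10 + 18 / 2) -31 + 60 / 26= -412 / 13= -31.69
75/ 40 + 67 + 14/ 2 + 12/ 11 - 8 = 6069/ 88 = 68.97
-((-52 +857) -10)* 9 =-7155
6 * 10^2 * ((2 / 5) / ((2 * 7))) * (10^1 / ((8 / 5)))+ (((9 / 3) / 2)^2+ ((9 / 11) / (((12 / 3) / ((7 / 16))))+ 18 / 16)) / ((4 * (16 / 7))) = 33911511 / 315392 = 107.52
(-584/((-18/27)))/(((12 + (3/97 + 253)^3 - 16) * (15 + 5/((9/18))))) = 66625129/30803118188525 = 0.00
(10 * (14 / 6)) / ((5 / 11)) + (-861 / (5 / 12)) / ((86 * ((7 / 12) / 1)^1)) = 6542 / 645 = 10.14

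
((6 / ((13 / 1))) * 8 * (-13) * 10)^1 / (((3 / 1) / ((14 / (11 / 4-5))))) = 8960 / 9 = 995.56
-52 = -52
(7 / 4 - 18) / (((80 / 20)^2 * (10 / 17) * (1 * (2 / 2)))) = -221 / 128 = -1.73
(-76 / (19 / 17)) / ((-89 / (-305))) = -20740 / 89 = -233.03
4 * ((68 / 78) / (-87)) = -136 / 3393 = -0.04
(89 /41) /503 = 89 /20623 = 0.00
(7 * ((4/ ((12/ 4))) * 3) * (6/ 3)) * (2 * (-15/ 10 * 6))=-1008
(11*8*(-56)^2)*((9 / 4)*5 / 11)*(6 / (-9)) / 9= -62720 / 3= -20906.67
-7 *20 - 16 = -156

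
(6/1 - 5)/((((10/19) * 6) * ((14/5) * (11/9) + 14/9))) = 57/896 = 0.06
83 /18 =4.61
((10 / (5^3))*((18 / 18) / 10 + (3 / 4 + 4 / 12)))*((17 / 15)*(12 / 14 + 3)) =3621 / 8750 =0.41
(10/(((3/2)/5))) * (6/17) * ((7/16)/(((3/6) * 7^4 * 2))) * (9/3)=75/11662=0.01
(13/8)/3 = 0.54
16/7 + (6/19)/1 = 346/133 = 2.60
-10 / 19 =-0.53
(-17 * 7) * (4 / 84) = -17 / 3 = -5.67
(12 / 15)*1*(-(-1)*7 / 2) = 14 / 5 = 2.80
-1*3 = -3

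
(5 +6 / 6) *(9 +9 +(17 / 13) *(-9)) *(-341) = -165726 / 13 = -12748.15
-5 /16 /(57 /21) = -35 /304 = -0.12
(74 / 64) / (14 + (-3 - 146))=-37 / 4320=-0.01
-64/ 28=-16/ 7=-2.29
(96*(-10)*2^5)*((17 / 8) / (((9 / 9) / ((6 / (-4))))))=97920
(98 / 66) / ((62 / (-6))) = -49 / 341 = -0.14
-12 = -12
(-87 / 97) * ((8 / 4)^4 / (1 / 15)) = -20880 / 97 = -215.26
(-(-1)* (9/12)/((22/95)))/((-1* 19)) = -15/88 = -0.17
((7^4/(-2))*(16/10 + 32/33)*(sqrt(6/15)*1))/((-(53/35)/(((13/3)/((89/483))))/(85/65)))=184003036*sqrt(10)/14685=39623.34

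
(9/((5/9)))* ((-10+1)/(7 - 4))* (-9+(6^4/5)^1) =-303993/25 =-12159.72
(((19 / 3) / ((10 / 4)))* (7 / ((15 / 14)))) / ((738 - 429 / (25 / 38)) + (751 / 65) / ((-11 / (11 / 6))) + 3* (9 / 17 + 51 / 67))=110282536 / 585465513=0.19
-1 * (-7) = 7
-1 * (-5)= 5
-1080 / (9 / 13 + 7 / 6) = -16848 / 29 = -580.97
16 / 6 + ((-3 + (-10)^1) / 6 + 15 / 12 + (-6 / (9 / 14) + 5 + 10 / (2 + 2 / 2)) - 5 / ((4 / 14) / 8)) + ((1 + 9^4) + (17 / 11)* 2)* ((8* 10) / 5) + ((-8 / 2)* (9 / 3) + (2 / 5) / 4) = 23075867 / 220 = 104890.30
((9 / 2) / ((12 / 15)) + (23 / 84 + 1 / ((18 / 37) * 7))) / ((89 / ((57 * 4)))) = 15.86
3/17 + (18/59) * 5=1707/1003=1.70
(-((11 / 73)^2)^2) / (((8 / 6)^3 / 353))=-139543371 / 1817487424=-0.08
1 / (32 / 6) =3 / 16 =0.19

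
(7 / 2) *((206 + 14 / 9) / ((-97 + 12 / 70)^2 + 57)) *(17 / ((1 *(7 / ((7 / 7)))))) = 9725275 / 51998157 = 0.19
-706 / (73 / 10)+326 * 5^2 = 587890 / 73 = 8053.29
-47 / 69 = -0.68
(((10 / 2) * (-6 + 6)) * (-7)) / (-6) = 0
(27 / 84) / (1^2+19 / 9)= 81 / 784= 0.10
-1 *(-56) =56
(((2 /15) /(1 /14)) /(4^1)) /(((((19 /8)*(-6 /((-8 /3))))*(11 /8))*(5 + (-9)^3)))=-448 /5106915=-0.00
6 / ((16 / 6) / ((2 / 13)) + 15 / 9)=6 / 19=0.32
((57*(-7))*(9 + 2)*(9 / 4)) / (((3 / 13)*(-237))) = 57057 / 316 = 180.56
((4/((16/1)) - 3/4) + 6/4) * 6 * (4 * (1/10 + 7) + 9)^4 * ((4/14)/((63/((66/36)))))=26902281142/275625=97604.65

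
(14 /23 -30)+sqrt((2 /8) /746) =-676 /23+sqrt(746) /1492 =-29.37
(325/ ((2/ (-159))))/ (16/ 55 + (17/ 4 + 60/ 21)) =-39789750/ 11393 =-3492.47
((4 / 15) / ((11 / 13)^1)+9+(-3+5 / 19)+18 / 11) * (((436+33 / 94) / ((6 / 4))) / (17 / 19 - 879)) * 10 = -1056310801 / 38815326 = -27.21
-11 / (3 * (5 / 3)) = -2.20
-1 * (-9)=9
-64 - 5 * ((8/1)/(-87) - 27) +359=37450/87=430.46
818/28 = 409/14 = 29.21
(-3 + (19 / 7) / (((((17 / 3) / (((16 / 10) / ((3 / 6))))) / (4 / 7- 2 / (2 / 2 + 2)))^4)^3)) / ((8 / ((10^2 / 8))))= -41344989262429618997169191034360581 / 8820264375984990059237926093750000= -4.69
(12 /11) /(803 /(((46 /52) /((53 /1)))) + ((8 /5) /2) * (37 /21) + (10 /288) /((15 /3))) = 1391040 /61348051127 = 0.00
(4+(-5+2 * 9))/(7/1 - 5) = 17/2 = 8.50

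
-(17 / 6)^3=-4913 / 216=-22.75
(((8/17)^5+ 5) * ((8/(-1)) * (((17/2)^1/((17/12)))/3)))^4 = 169565766763433644475478604578816/4064231406647572522401601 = 41721484.29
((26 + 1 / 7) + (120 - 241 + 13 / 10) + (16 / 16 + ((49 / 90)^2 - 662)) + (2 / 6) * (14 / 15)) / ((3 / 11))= -470238373 / 170100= -2764.48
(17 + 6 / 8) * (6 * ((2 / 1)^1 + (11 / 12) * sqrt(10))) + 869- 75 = 781 * sqrt(10) / 8 + 1007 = 1315.72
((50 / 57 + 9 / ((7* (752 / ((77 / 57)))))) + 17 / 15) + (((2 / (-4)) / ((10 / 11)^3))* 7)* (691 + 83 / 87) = -20022244709 / 6215280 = -3221.45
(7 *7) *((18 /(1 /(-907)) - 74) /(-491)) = 803600 /491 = 1636.66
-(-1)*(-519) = -519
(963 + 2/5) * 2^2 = 19268/5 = 3853.60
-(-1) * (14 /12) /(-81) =-7 /486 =-0.01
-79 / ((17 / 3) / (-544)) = 7584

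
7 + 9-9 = 7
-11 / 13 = -0.85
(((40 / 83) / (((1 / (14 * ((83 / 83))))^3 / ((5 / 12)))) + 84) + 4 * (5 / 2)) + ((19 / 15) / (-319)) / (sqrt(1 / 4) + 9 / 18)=85388331 / 132385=645.00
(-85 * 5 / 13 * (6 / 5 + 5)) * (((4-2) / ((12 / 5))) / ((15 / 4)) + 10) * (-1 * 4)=969680 / 117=8287.86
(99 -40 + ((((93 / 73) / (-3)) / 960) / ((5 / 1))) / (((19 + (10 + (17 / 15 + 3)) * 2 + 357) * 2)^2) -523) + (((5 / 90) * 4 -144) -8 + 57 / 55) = -209111964222862291 / 340162480373760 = -614.74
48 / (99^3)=16 / 323433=0.00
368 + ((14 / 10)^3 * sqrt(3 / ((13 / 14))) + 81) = 343 * sqrt(546) / 1625 + 449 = 453.93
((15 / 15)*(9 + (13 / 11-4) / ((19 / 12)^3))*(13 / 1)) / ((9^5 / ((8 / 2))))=0.01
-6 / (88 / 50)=-75 / 22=-3.41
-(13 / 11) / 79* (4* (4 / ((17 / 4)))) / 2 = -0.03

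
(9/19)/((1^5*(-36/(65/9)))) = -0.10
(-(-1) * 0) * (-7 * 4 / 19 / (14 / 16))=0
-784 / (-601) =784 / 601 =1.30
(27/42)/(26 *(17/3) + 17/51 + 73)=27/9268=0.00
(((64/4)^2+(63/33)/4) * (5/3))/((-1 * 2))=-56425/264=-213.73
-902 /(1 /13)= -11726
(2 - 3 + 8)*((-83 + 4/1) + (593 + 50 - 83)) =3367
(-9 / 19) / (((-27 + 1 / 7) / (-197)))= -12411 / 3572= -3.47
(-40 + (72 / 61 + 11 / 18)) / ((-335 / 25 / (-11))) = -2307415 / 73566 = -31.37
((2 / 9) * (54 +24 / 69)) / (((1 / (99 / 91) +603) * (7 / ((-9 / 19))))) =-61875 / 45722873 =-0.00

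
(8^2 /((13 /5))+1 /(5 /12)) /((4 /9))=3951 /65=60.78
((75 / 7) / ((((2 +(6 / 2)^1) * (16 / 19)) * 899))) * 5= 1425 / 100688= 0.01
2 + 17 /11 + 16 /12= 4.88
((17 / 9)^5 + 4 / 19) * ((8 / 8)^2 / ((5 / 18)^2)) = 108853916 / 346275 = 314.36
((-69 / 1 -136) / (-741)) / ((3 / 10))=2050 / 2223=0.92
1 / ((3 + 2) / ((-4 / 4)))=-1 / 5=-0.20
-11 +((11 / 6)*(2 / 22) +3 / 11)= -697 / 66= -10.56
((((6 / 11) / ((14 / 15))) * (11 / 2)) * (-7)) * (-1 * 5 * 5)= 1125 / 2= 562.50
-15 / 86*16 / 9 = -40 / 129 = -0.31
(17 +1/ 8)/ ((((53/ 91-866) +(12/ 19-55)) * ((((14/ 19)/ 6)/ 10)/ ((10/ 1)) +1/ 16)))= -0.29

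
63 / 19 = 3.32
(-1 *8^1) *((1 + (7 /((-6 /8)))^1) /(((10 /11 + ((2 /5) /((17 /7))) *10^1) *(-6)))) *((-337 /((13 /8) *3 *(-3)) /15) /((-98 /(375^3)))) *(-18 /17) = -579218750000 /152243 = -3804567.37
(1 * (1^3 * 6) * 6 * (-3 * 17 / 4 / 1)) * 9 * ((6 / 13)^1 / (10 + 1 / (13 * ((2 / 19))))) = -177.68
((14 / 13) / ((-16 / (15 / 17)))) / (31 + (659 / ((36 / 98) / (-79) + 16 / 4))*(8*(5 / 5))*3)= -811965 / 54545612888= -0.00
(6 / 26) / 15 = 1 / 65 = 0.02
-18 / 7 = -2.57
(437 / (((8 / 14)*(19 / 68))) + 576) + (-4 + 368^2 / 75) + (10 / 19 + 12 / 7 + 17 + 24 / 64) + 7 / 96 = 546293973 / 106400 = 5134.34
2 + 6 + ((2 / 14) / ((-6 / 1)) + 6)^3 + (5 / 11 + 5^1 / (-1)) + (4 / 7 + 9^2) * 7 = 642107833 / 814968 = 787.89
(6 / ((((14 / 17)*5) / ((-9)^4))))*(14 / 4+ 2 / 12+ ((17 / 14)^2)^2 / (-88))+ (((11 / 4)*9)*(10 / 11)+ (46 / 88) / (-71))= 58538164231583 / 1680162176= 34840.78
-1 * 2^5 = -32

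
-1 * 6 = -6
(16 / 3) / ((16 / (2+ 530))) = 532 / 3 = 177.33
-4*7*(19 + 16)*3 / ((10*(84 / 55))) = -385 / 2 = -192.50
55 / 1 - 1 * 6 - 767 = -718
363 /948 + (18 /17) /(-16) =3403 /10744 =0.32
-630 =-630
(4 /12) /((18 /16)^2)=64 /243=0.26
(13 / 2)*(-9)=-117 / 2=-58.50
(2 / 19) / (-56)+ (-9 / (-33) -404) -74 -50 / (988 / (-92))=-35989523 / 76076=-473.07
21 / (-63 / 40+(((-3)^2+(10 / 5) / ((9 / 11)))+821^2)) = 7560 / 242658313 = 0.00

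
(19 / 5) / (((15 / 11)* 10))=209 / 750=0.28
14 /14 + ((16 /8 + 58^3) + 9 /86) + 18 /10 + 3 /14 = 293651264 /1505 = 195117.12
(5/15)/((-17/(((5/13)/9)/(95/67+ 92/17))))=-335/2730429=-0.00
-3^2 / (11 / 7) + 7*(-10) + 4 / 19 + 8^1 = -14111 / 209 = -67.52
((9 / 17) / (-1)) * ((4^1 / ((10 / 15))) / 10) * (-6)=162 / 85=1.91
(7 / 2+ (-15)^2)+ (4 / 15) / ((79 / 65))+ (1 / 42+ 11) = 132578 / 553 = 239.74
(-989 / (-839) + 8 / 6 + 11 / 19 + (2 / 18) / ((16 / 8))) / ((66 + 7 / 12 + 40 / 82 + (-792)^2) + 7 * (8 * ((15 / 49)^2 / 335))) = 1701434415170 / 339209222259969741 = 0.00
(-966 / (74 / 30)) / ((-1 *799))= 14490 / 29563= 0.49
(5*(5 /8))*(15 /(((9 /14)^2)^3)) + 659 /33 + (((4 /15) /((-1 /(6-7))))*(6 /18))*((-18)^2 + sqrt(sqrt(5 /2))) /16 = 2^(3 /4)*5^(1 /4) /360 + 6682799008 /9743085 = 685.91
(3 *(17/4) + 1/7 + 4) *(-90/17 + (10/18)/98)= -37506535/419832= -89.34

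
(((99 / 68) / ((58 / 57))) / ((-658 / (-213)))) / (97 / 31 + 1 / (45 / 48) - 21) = -558910935 / 20278517728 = -0.03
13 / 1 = 13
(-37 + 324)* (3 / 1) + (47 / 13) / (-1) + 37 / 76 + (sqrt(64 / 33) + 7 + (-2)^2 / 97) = 8* sqrt(33) / 33 + 82889773 / 95836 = 866.31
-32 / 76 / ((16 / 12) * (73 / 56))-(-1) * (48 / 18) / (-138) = -75100 / 287109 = -0.26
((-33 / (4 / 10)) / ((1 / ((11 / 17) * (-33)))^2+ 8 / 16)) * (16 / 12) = -28989180 / 132347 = -219.04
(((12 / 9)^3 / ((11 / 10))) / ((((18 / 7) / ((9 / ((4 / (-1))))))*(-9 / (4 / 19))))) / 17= 0.00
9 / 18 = 1 / 2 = 0.50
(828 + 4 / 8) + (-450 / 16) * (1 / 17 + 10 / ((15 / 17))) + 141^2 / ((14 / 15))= 20762327 / 952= 21809.17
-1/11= -0.09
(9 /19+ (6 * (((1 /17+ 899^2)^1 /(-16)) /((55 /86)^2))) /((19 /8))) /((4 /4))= -27713613069 /88825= -312002.40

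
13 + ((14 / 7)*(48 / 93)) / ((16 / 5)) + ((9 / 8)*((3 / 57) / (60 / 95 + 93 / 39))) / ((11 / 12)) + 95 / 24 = 105493687 / 6097080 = 17.30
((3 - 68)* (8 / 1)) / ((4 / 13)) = -1690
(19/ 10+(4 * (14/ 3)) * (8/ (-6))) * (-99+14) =35173/ 18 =1954.06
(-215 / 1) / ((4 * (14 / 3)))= -645 / 56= -11.52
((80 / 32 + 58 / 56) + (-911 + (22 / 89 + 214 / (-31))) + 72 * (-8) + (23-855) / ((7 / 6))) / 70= -170206487 / 5407640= -31.48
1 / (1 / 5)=5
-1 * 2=-2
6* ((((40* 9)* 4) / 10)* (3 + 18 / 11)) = 4005.82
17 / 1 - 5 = 12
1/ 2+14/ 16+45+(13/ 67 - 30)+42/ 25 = 244537/ 13400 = 18.25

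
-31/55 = -0.56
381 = 381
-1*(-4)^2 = -16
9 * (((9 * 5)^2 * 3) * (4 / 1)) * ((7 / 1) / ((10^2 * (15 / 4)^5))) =64512 / 3125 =20.64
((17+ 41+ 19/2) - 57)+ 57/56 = 645/56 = 11.52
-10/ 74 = -5/ 37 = -0.14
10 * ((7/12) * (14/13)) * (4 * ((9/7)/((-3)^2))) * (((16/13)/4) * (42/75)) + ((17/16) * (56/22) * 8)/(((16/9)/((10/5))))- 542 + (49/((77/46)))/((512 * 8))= -29526991801/57108480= -517.03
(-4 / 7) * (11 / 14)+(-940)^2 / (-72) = -5412248 / 441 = -12272.67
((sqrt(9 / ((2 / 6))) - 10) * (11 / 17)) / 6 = -55 / 51+11 * sqrt(3) / 34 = -0.52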